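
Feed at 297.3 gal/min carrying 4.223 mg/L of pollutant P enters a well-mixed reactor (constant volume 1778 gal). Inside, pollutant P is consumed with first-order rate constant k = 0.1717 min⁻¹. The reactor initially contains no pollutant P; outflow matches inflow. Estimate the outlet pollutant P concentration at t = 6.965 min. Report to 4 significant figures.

Species balance: V dC/dt = Q C_in − Q C − k V C.
dC/dt = (Q/V) C_in − (Q/V + k) C; effective rate a = Q/V + k = 0.167210 + 0.1717 = 0.338910 min⁻¹.
C_ss = Q C_in/(Q + kV) = 2.08353 mg/L; C(t) = C_ss + (C₀ − C_ss) e^(−a t).
C(6.965) = 2.08353 + (-2.08353)·e^(−0.338910·6.965) = 2.08353 + (-2.08353)·0.0943720 = 1.88690 mg/L.

1.887 mg/L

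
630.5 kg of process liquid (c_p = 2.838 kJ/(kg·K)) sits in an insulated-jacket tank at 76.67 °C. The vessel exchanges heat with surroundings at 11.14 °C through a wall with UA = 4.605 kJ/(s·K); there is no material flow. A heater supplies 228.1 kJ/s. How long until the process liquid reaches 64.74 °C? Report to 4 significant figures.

Unsteady energy balance on the tank contents: M c_p dT/dt = −UA(T − T_amb) + Q̇.
τ = M c_p/UA = 388.569 s; T_ss = T_amb + Q̇/UA = 11.14 + 228.1/4.605 = 60.6731 °C.
T(t) = T_ss + (T₀ − T_ss)e^(−t/τ); set T = 64.74:
t = −τ ln[(T − T_ss)/(T₀ − T_ss)] = −388.569 · ln(0.254230) = 532.151 s.

532.2 s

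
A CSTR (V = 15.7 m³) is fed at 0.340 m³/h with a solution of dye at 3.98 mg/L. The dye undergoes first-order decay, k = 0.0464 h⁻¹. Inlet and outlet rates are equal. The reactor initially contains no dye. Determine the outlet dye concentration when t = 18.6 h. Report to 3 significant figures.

0.909 mg/L

Species balance: V dC/dt = Q C_in − Q C − k V C.
This is linear with rate a = Q/V + k = 0.068056 h⁻¹.
C_ss = Q C_in/(Q + kV) = 1.2665 mg/L; C(t) = C_ss + (C₀ − C_ss) e^(−a t).
C(18.6) = 1.2665 + (-1.2665)·e^(−0.068056·18.6) = 1.2665 + (-1.2665)·0.28200 = 0.90932 mg/L.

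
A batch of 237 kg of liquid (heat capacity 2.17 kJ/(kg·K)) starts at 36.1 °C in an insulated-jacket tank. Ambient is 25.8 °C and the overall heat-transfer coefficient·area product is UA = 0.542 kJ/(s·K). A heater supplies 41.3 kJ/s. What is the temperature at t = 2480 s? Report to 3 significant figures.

97.2 °C

M c_p dT/dt = −UA(T − T_amb) + Q̇.
dT/dt = (T_ss − T)/τ with T_ss = T_amb + Q̇/UA = 25.8 + 41.3/0.542 = 102.00 °C, τ = M c_p/UA = 237·2.17/0.542 = 948.87 s.
T approaches T_ss exponentially: T(t) = T_ss + (T₀ − T_ss) e^(−t/τ).
T(2480) = 102.00 + (-65.899)·0.073269 = 97.171 °C.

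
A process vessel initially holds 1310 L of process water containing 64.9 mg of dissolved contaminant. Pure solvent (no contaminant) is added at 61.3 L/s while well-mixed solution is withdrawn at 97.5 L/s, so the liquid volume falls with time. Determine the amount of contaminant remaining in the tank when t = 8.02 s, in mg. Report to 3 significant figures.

Let m(t) be the amount of contaminant. Volume: V(t) = V₀ + (Q_in − Q_out) t = 1310 − 36.200 t; V(8.02) = 1019.7 L.
Solute balance: dm/dt = 0 − Q_out C = −Q_out m/V(t).
dm/m = −Q_out dt/(V₀ − 36.200 t); integrating gives ln(m/m₀) = −(Q_out/(Q_in−Q_out)) ln(V/V₀).
m = m₀ (V₀/V)^(Q_out/(Q_in−Q_out)) = 64.9 × (1310/1019.7)^(-2.6934) = 33.051 mg.

33.1 mg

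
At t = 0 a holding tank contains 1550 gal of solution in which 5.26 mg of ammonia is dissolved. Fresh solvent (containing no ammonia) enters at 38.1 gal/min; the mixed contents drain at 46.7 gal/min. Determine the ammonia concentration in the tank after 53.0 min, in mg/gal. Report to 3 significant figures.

Let m(t) be the amount of ammonia. Volume: V(t) = V₀ + (Q_in − Q_out) t = 1550 − 8.6000 t; V(53.0) = 1094.2 gal.
No ammonia enters, so dm/dt = −Q_out · (m/V).
dm/m = −Q_out dt/(V₀ − 8.6000 t); integrating gives ln(m/m₀) = −(Q_out/(Q_in−Q_out)) ln(V/V₀).
m = m₀ (V₀/V)^(Q_out/(Q_in−Q_out)) = 5.26 × (1550/1094.2)^(-5.4302) = 0.79386 mg.
C = m/V = 0.79386/1094.2 = 0.00072552 mg/gal.

0.000726 mg/gal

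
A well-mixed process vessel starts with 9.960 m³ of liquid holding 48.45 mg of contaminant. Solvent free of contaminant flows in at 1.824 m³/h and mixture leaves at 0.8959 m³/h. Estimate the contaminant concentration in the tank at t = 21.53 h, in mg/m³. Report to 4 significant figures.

Total volume: dV/dt = Q_in − Q_out = 0.928100 m³/h, so V(t) = 9.960 + 0.928100 t and V(21.53) = 29.9420 m³.
No contaminant enters, so dm/dt = −Q_out · (m/V).
dm/m = −Q_out dt/(V₀ + 0.928100 t); integrating gives ln(m/m₀) = −(Q_out/(Q_in−Q_out)) ln(V/V₀).
m = m₀ (V₀/V)^(Q_out/(Q_in−Q_out)) = 48.45 × (9.960/29.9420)^(0.965305) = 16.7439 mg.
C = m/V = 16.7439/29.9420 = 0.559212 mg/m³.

0.5592 mg/m³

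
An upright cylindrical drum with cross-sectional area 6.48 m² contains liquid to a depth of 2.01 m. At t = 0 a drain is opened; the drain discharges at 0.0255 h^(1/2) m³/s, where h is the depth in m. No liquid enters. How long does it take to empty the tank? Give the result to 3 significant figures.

721 s

A dh/dt = −Q_out = −0.0255 √h.
Separate and integrate: 2(√h − √h₀) = −(0.0255/A) t.
Tank is empty when √h = 0: t_empty = 2A√h₀/0.0255.
t_empty = 2·6.48·√2.01/0.0255 = 12.960·1.4177/0.0255 = 720.55 s.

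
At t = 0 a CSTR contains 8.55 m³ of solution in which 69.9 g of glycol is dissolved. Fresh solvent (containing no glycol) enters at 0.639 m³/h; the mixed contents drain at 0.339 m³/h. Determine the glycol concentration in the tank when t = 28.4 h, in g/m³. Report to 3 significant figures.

Total volume: dV/dt = Q_in − Q_out = 0.30000 m³/h, so V(t) = 8.55 + 0.30000 t and V(28.4) = 17.070 m³.
Solute balance: dm/dt = 0 − Q_out C = −Q_out m/V(t).
dm/m = −Q_out dt/(V₀ + 0.30000 t); integrating gives ln(m/m₀) = −(Q_out/(Q_in−Q_out)) ln(V/V₀).
m = m₀ (V₀/V)^(Q_out/(Q_in−Q_out)) = 69.9 × (8.55/17.070)^(1.1300) = 32.002 g.
C = m/V = 32.002/17.070 = 1.8747 g/m³.

1.87 g/m³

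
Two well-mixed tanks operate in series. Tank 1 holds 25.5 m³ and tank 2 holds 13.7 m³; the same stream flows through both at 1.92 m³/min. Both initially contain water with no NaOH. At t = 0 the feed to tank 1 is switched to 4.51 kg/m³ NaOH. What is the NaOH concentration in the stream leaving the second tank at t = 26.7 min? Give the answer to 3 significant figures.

3.33 kg/m³

Species balance on tank i: dCᵢ/dt = (Cᵢ₋₁ − Cᵢ)/τᵢ with τᵢ = Vᵢ/Q.
τ₁ = 25.5/1.92 = 13.281 min; τ₂ = 13.7/1.92 = 7.1354 min.
Solving the cascade with C₁(0)=C₂(0)=0 gives C₂(t) = C_in[1 − (τ₁ e^(−t/τ₁) − τ₂ e^(−t/τ₂))/(τ₁ − τ₂)].
At t = 26.7: e^(−t/τ₁) = 0.13394, e^(−t/τ₂) = 0.023709.
C₂ = 4.51·[1 − (13.281·0.13394 − 7.1354·0.023709)/(6.1458)] = 4.51·0.73808 = 3.3287 kg/m³.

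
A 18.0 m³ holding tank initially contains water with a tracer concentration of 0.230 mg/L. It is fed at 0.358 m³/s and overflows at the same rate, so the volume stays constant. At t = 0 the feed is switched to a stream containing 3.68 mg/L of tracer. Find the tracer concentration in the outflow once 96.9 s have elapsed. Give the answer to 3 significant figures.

3.18 mg/L

Unsteady species balance (constant V, well mixed): V dC/dt = Q(C_in − C).
Time constant τ = V/Q = 18.0/0.358 = 50.279 s.
This is linear first-order; C(t) = C_in + (C₀ − C_in) e^(−t/τ).
C(96.9) = 3.68 + (0.230 − 3.68)·e^(−96.9/50.279) = 3.68 + (-3.4500)·0.14555 = 3.1779 mg/L.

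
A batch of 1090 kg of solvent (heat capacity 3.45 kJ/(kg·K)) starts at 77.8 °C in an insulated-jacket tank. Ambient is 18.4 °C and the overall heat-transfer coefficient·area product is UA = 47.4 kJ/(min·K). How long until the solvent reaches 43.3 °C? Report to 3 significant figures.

M c_p dT/dt = −UA(T − T_amb).
τ = M c_p/UA = 79.335 min; T_ss = T_amb = 18.400 °C.
T(t) = T_ss + (T₀ − T_ss)e^(−t/τ); set T = 43.3:
t = −τ ln[(T − T_ss)/(T₀ − T_ss)] = −79.335 · ln(0.41919) = 68.976 min.

69.0 min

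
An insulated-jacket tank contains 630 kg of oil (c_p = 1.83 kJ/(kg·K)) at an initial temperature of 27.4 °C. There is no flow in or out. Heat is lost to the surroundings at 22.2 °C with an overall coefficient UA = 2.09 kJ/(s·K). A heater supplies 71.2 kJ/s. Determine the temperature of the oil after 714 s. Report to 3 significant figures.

48.4 °C

Lumped-capacitance energy balance: M c_p dT/dt = UA(T_amb − T) + Q̇.
dT/dt = (T_ss − T)/τ with T_ss = T_amb + Q̇/UA = 22.2 + 71.2/2.09 = 56.267 °C, τ = M c_p/UA = 630·1.83/2.09 = 551.63 s.
Solution: T(t) = T_ss + (T₀ − T_ss) e^(−t/τ).
T(714) = 56.267 + (-28.867)·0.27408 = 48.355 °C.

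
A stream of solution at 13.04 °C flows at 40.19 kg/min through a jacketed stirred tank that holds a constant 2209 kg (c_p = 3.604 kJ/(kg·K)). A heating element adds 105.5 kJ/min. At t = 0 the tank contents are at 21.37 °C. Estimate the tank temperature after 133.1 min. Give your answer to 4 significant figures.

M c_p dT/dt = ṁ c_p (T_in − T) + Q̇.
Rearrange: dT/dt = (T_ss − T)/τ with τ = M/ṁ = 54.9639 min and T_ss = T_in + Q̇/(ṁ c_p) = 13.7684 °C.
Solution: T(t) = T_ss + (T₀ − T_ss) e^(−t/τ).
T(133.1) = 13.7684 + (7.60163)·e^(−133.1/54.9639) = 13.7684 + (7.60163)·0.0887805 = 14.4432 °C.

14.44 °C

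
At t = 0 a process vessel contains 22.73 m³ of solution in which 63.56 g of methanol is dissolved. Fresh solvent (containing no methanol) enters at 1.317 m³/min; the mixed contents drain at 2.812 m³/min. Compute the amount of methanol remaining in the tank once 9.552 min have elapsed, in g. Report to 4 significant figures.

Let m(t) be the amount of methanol. Volume: V(t) = V₀ + (Q_in − Q_out) t = 22.73 − 1.49500 t; V(9.552) = 8.44976 m³.
Species balance (pure solvent in): dm/dt = −Q_out · m/V(t).
Separate: dm/m = −Q_out dt/V(t) ⇒ ln(m/m₀) = −(Q_out/(Q_in−Q_out)) ln(V/V₀).
m = m₀ (V₀/V)^(Q_out/(Q_in−Q_out)) = 63.56 × (22.73/8.44976)^(-1.88094) = 9.88193 g.

9.882 g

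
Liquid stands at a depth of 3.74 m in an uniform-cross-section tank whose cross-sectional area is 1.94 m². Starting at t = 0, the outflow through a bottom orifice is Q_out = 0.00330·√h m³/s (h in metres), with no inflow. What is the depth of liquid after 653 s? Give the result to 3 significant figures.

1.90 m

Volume balance on the tank: A dh/dt = −0.00330 √h.
∫ h^(−1/2) dh = −(0.00330/A) ∫ dt, giving 2√h = 2√h₀ − (0.00330/A) t.
√h = √3.74 − 0.00330·653/(2·1.94) = 1.9339 − 0.55539 = 1.3785.
h = 1.3785² = 1.9003 m.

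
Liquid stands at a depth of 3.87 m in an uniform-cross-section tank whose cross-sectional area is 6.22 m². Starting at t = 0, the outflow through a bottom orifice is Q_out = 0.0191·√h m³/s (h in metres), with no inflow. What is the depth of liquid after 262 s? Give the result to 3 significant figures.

2.45 m

Mass balance (ρ constant): A dh/dt = −0.0191 √h.
∫ h^(−1/2) dh = −(0.0191/A) ∫ dt, giving 2√h = 2√h₀ − (0.0191/A) t.
√h = √3.87 − 0.0191·262/(2·6.22) = 1.9672 − 0.40227 = 1.5650.
h = 1.5650² = 2.4491 m.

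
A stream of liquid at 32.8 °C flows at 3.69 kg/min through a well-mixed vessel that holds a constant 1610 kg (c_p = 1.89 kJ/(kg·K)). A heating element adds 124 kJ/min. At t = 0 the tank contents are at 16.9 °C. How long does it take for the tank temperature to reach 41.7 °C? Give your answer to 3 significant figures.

582 min

M c_p dT/dt = ṁ c_p (T_in − T) + Q̇.
τ = M/ṁ = 436.31 min; T_ss = T_in + Q̇/(ṁ c_p) = 50.580 °C.
T(t) = T_ss + (T₀ − T_ss) e^(−t/τ). Set T = 41.7:
e^(−t/τ) = (41.7 − 50.580)/(16.9 − 50.580) = 0.26366
t = −436.31 · ln(0.26366) = 581.65 min.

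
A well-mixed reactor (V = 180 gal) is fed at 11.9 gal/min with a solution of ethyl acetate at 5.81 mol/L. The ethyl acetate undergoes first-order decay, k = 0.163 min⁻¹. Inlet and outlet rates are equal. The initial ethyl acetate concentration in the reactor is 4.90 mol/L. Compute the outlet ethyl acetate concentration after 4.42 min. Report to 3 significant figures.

Accumulation = in − out − consumed: V dC/dt = Q C_in − Q C − k V C.
This is linear with rate a = Q/V + k = 0.22911 min⁻¹.
C_ss = Q C_in/(Q + kV) = 1.6765 mol/L; C(t) = C_ss + (C₀ − C_ss) e^(−a t).
C(4.42) = 1.6765 + (3.2235)·e^(−0.22911·4.42) = 1.6765 + (3.2235)·0.36325 = 2.8474 mol/L.

2.85 mol/L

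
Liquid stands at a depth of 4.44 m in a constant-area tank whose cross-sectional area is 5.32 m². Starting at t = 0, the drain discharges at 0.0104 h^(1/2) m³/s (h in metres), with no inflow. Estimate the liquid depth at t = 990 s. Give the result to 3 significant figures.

1.30 m

Unsteady balance on liquid volume: A dh/dt = −0.0104 √h.
∫ h^(−1/2) dh = −(0.0104/A) ∫ dt, giving 2√h = 2√h₀ − (0.0104/A) t.
√h = √4.44 − 0.0104·990/(2·5.32) = 2.1071 − 0.96767 = 1.1395.
h = 1.1395² = 1.2984 m.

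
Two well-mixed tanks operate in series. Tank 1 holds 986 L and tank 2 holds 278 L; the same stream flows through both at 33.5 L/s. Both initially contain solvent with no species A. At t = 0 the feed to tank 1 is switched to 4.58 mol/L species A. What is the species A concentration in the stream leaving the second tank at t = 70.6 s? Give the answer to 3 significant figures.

Each tank obeys Vᵢ dCᵢ/dt = Q(Cᵢ₋₁ − Cᵢ), so τᵢ = Vᵢ/Q.
τ₁ = 986/33.5 = 29.433 s; τ₂ = 278/33.5 = 8.2985 s.
Tank 1: C₁ = C_in(1 − e^(−t/τ₁)). Tank 2 (τ₁ ≠ τ₂): C₂ = C_in[1 − (τ₁ e^(−t/τ₁) − τ₂ e^(−t/τ₂))/(τ₁ − τ₂)].
At t = 70.6: e^(−t/τ₁) = 0.090838, e^(−t/τ₂) = 0.00020194.
C₂ = 4.58·[1 − (29.433·0.090838 − 8.2985·0.00020194)/(21.134)] = 4.58·0.87357 = 4.0010 mol/L.

4.00 mol/L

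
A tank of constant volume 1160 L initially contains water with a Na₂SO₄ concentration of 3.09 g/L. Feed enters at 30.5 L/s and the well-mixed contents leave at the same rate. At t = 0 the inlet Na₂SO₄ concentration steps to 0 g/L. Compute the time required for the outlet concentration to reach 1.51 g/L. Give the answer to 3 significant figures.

Species balance: V dC/dt = Q(C_in − C) ⇒ τ = V/Q = 38.033 s.
C(t) = C_in + (C₀ − C_in) e^(−t/τ). Set C = 1.51 and solve for t:
e^(−t/τ) = (C − C_in)/(C₀ − C_in) = (1.51 − 0)/(3.09 − 0) = 0.48867
t = −τ ln(…) = 38.033 × 0.71606 = 27.234 s.

27.2 s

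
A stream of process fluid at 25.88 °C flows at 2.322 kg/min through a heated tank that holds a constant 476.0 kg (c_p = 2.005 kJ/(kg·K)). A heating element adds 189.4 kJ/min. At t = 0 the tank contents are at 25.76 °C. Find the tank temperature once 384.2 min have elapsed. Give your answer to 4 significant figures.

60.30 °C

Heat balance on the well-mixed liquid: M c_p dT/dt = ṁ c_p (T_in − T) + 189.4.
τ = M/ṁ = 204.996 min; T_ss = T_in + Q̇/(ṁ c_p) = 25.88 + 189.4/(2.322·2.005) = 66.5621 °C.
T approaches T_ss exponentially: T(t) = T_ss + (T₀ − T_ss) e^(−t/τ).
T(384.2) = 66.5621 + (-40.8021)·e^(−384.2/204.996) = 66.5621 + (-40.8021)·0.153480 = 60.2998 °C.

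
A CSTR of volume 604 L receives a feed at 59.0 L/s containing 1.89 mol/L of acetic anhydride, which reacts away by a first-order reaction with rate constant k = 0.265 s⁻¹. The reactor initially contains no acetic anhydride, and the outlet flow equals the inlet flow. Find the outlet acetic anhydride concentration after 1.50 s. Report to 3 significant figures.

0.214 mol/L

Accumulation = in − out − consumed: V dC/dt = Q C_in − Q C − k V C.
dC/dt = (Q/V) C_in − (Q/V + k) C; effective rate a = Q/V + k = 0.097682 + 0.265 = 0.36268 s⁻¹.
C_ss = Q C_in/(Q + kV) = 0.50904 mol/L; C(t) = C_ss + (C₀ − C_ss) e^(−a t).
C(1.50) = 0.50904 + (-0.50904)·e^(−0.36268·1.50) = 0.50904 + (-0.50904)·0.58041 = 0.21359 mol/L.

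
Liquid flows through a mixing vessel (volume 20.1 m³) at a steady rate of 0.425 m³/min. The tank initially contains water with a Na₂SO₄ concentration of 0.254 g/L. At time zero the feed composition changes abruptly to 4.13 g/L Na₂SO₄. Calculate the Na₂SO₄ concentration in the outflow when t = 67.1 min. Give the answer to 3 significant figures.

Species balance on the tank: V dC/dt = Q(C_in − C).
Rewrite as dC/dt + C/τ = C_in/τ, τ = V/Q = 47.294 min.
Integrating: C(t) = C_in + (C₀ − C_in) e^(−t/τ).
C(67.1) = 4.13 + (0.254 − 4.13)·e^(−67.1/47.294) = 4.13 + (-3.8760)·0.24201 = 3.1920 g/L.

3.19 g/L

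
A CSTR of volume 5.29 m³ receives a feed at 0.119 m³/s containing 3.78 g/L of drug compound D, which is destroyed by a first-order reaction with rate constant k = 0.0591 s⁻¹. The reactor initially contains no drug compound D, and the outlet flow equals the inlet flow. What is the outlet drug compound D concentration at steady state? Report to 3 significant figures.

Accumulation = in − out − consumed: V dC/dt = Q C_in − Q C − k V C.
At steady state: 0 = Q C_in − (Q + kV) C_ss, so C_ss = Q C_in/(Q + kV).
C_ss = 0.119·3.78/(0.119 + 0.0591·5.29) = 0.44982/0.43164 = 1.0421 g/L.

1.04 g/L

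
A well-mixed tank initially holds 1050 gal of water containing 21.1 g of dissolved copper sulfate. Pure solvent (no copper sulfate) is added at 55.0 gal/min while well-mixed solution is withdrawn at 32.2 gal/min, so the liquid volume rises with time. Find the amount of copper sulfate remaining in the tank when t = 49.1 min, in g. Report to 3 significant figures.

Let m(t) be the amount of copper sulfate. Volume: V(t) = V₀ + (Q_in − Q_out) t = 1050 + 22.800 t; V(49.1) = 2169.5 gal.
Solute balance: dm/dt = 0 − Q_out C = −Q_out m/V(t).
Separate: dm/m = −Q_out dt/V(t) ⇒ ln(m/m₀) = −(Q_out/(Q_in−Q_out)) ln(V/V₀).
m = m₀ (V₀/V)^(Q_out/(Q_in−Q_out)) = 21.1 × (1050/2169.5)^(1.4123) = 7.5715 g.

7.57 g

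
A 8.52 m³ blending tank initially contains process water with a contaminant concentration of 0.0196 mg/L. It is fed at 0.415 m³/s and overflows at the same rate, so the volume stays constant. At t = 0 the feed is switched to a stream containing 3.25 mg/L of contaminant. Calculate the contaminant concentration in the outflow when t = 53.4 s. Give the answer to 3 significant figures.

3.01 mg/L

Unsteady species balance (constant V, well mixed): V dC/dt = Q(C_in − C).
So dC/dt = (C_in − C)/τ with τ = V/Q = 8.52/0.415 = 20.530 s.
Integrating: C(t) = C_in + (C₀ − C_in) e^(−t/τ).
C(53.4) = 3.25 + (0.0196 − 3.25)·e^(−53.4/20.530) = 3.25 + (-3.2304)·0.074195 = 3.0103 mg/L.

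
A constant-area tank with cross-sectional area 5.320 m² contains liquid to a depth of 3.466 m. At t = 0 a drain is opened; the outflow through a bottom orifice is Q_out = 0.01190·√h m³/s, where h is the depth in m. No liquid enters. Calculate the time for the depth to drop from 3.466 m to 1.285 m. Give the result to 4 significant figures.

651.0 s

Volume balance on the tank: A dh/dt = −0.01190 √h.
∫ h^(−1/2) dh = −(0.01190/A) ∫ dt, giving 2√h = 2√h₀ − (0.01190/A) t.
t = 2A(√h₀ − √h)/0.01190 = 2·5.320·(√3.466 − √1.285)/0.01190
  = 10.6400 × (1.86172 − 1.13358) / 0.01190 = 651.044 s.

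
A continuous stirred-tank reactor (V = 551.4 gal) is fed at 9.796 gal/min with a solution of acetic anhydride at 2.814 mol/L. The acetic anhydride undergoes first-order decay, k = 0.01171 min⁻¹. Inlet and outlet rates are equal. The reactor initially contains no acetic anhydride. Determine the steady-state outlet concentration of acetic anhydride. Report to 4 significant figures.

1.696 mol/L

V dC/dt = Q(C_in − C) − k V C.
Steady state (dC/dt = 0): C_ss = Q C_in/(Q + kV) = C_in/(1 + kV/Q).
C_ss = 9.796·2.814/(9.796 + 0.01171·551.4) = 27.5659/16.2529 = 1.69606 mol/L.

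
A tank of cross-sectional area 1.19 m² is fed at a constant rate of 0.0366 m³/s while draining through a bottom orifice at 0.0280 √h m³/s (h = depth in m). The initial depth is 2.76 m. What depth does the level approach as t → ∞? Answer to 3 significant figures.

Unsteady balance on liquid volume: A dh/dt = Q_in − 0.0280 √h. At steady state dh/dt = 0:
Q_in = 0.0280 √h_ss ⇒ √h_ss = 0.0366/0.0280 = 1.3071.
h_ss = 1.3071² = 1.7086 m. (Since h₀ = 2.76 m > h_ss, the level will fall toward this value.)

1.71 m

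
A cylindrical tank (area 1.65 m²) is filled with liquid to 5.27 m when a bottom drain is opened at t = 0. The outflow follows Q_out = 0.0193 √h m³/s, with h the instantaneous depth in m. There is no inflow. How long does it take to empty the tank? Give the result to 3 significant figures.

393 s

With no inflow, A dh/dt = −0.0193 √h.
This is separable: 2 d(√h)/dt = −0.0193/A, so √h = √h₀ − (0.0193/(2A)) t.
Set h = 0: 2√h₀ = (0.0193/A) t_empty ⇒ t_empty = 2A√h₀/0.0193.
t_empty = 2·1.65·√5.27/0.0193 = 3.3000·2.2956/0.0193 = 392.52 s.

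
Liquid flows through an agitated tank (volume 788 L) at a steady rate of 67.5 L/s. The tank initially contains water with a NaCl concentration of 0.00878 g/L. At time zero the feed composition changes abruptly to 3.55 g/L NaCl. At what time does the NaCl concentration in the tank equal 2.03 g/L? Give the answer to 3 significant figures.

Mass balance on the solute (V constant): V dC/dt = Q(C_in − C), so τ = V/Q = 11.674 s.
C(t) = C_in + (C₀ − C_in) e^(−t/τ). Set C = 2.03 and solve for t:
e^(−t/τ) = (C − C_in)/(C₀ − C_in) = (2.03 − 3.55)/(0.00878 − 3.55) = 0.42923
t = −τ ln(…) = 11.674 × 0.84576 = 9.8735 s.

9.87 s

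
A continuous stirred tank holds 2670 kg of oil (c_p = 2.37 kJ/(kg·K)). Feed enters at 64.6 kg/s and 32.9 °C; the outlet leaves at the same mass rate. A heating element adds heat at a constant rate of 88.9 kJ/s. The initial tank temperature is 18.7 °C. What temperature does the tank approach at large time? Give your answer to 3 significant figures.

33.5 °C

Energy balance: M c_p dT/dt = ṁ c_p (T_in − T) + 88.9.
At steady state dT/dt = 0 ⇒ T_ss = T_in + Q̇/(ṁ c_p) = 32.9 + 88.9/(64.6·2.37) = 33.481 °C.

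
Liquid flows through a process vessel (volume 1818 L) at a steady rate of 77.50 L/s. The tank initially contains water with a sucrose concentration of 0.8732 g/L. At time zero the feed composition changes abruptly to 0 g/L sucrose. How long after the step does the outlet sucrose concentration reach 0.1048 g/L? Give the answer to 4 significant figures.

Species balance: V dC/dt = Q(C_in − C) ⇒ τ = V/Q = 23.4581 s.
C(t) = C_in + (C₀ − C_in) e^(−t/τ). Set C = 0.1048 and solve for t:
e^(−t/τ) = (C − C_in)/(C₀ − C_in) = (0.1048 − 0)/(0.8732 − 0) = 0.120018
t = −τ ln(…) = 23.4581 × 2.12011 = 49.7337 s.

49.73 s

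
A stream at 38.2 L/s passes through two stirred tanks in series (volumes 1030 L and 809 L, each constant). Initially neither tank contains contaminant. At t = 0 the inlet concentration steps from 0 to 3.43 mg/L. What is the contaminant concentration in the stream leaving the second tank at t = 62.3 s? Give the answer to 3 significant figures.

Each tank obeys Vᵢ dCᵢ/dt = Q(Cᵢ₋₁ − Cᵢ), so τᵢ = Vᵢ/Q.
τ₁ = 1030/38.2 = 26.963 s; τ₂ = 809/38.2 = 21.178 s.
Solving the cascade with C₁(0)=C₂(0)=0 gives C₂(t) = C_in[1 − (τ₁ e^(−t/τ₁) − τ₂ e^(−t/τ₂))/(τ₁ − τ₂)].
At t = 62.3: e^(−t/τ₁) = 0.099207, e^(−t/τ₂) = 0.052774.
C₂ = 3.43·[1 − (26.963·0.099207 − 21.178·0.052774)/(5.7853)] = 3.43·0.73082 = 2.5067 mg/L.

2.51 mg/L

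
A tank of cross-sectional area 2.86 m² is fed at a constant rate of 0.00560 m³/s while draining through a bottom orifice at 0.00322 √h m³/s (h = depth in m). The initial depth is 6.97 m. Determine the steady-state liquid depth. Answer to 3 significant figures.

A dh/dt = Q_in − 0.00322 √h. Steady state requires inflow = outflow:
Q_in = 0.00322 √h_ss ⇒ √h_ss = 0.00560/0.00322 = 1.7391.
h_ss = 1.7391² = 3.0246 m. (Since h₀ = 6.97 m > h_ss, the level will fall toward this value.)

3.02 m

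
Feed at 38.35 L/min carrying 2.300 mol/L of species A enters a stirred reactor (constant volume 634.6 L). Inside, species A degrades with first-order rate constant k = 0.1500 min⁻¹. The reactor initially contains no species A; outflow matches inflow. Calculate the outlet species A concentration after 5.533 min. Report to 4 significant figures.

0.4543 mol/L

Accumulation = in − out − consumed: V dC/dt = Q C_in − Q C − k V C.
This is linear with rate a = Q/V + k = 0.210432 min⁻¹.
C_ss = Q C_in/(Q + kV) = 0.660514 mol/L; C(t) = C_ss + (C₀ − C_ss) e^(−a t).
C(5.533) = 0.660514 + (-0.660514)·e^(−0.210432·5.533) = 0.660514 + (-0.660514)·0.312135 = 0.454344 mol/L.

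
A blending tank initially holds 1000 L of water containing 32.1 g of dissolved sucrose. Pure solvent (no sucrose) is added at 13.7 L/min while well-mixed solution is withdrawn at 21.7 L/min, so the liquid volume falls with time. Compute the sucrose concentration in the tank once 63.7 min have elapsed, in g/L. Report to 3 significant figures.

0.00947 g/L

Total volume: dV/dt = Q_in − Q_out = -8.0000 L/min, so V(t) = 1000 − 8.0000 t and V(63.7) = 490.40 L.
Solute balance: dm/dt = 0 − Q_out C = −Q_out m/V(t).
dm/m = −Q_out dt/(V₀ − 8.0000 t); integrating gives ln(m/m₀) = −(Q_out/(Q_in−Q_out)) ln(V/V₀).
m = m₀ (V₀/V)^(Q_out/(Q_in−Q_out)) = 32.1 × (1000/490.40)^(-2.7125) = 4.6465 g.
C = m/V = 4.6465/490.40 = 0.0094749 g/L.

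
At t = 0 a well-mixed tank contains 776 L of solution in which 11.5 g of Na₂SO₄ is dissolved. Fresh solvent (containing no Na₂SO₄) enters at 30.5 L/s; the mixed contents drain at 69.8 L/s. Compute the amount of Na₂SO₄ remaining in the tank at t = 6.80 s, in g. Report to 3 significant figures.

Total volume: dV/dt = Q_in − Q_out = -39.300 L/s, so V(t) = 776 − 39.300 t and V(6.80) = 508.76 L.
No Na₂SO₄ enters, so dm/dt = −Q_out · (m/V).
Separate: dm/m = −Q_out dt/V(t) ⇒ ln(m/m₀) = −(Q_out/(Q_in−Q_out)) ln(V/V₀).
m = m₀ (V₀/V)^(Q_out/(Q_in−Q_out)) = 11.5 × (776/508.76)^(-1.7761) = 5.4332 g.

5.43 g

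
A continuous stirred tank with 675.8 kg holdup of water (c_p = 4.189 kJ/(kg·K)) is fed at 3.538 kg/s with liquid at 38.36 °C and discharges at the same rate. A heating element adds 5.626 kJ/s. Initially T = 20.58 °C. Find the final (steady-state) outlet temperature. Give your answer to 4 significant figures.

38.74 °C

Unsteady energy balance on the tank contents: M c_p dT/dt = ṁ c_p (T_in − T) + 5.626.
At steady state dT/dt = 0 ⇒ T_ss = T_in + Q̇/(ṁ c_p) = 38.36 + 5.626/(3.538·4.189) = 38.7396 °C.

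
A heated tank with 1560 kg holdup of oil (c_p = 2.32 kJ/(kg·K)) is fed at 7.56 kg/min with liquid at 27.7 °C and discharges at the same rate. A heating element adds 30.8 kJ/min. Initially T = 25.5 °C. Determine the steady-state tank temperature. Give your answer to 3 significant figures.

M c_p dT/dt = ṁ c_p (T_in − T) + Q̇.
At steady state dT/dt = 0 ⇒ T_ss = T_in + Q̇/(ṁ c_p) = 27.7 + 30.8/(7.56·2.32) = 29.456 °C.

29.5 °C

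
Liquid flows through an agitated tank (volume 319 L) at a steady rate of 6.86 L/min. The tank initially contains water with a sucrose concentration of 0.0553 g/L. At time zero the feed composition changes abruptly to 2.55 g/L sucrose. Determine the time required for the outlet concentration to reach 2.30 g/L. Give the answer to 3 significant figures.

107 min

Accumulation = in − out for the solute gives V dC/dt = Q(C_in − C), so τ = V/Q = 46.501 min.
C(t) = C_in + (C₀ − C_in) e^(−t/τ). Set C = 2.30 and solve for t:
e^(−t/τ) = (C − C_in)/(C₀ − C_in) = (2.30 − 2.55)/(0.0553 − 2.55) = 0.10021
t = −τ ln(…) = 46.501 × 2.3005 = 106.97 min.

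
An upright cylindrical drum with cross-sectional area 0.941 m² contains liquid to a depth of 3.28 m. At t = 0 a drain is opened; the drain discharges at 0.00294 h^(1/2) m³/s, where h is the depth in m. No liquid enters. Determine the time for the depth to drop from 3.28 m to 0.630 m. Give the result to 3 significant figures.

A dh/dt = −Q_out = −0.00294 √h.
Separate and integrate: 2(√h − √h₀) = −(0.00294/A) t.
t = 2A(√h₀ − √h)/0.00294 = 2·0.941·(√3.28 − √0.630)/0.00294
  = 1.8820 × (1.8111 − 0.79373) / 0.00294 = 651.24 s.

651 s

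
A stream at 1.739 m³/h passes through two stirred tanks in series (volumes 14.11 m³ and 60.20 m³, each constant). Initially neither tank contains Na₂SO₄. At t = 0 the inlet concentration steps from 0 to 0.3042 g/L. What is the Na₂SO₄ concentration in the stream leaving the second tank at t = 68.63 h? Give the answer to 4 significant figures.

0.2495 g/L

Time constants: τᵢ = Vᵢ/Q for each well-mixed tank.
τ₁ = 14.11/1.739 = 8.11386 h; τ₂ = 60.20/1.739 = 34.6176 h.
Solving the cascade with C₁(0)=C₂(0)=0 gives C₂(t) = C_in[1 − (τ₁ e^(−t/τ₁) − τ₂ e^(−t/τ₂))/(τ₁ − τ₂)].
At t = 68.63: e^(−t/τ₁) = 0.000212118, e^(−t/τ₂) = 0.137722.
C₂ = 0.3042·[1 − (8.11386·0.000212118 − 34.6176·0.137722)/(-26.5037)] = 0.3042·0.820181 = 0.249499 g/L.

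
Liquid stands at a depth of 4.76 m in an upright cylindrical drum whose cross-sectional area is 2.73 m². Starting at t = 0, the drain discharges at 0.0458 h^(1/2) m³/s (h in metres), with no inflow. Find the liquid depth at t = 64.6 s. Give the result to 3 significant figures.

Mass balance (ρ constant): A dh/dt = −0.0458 √h.
Separate and integrate: 2(√h − √h₀) = −(0.0458/A) t.
√h = √4.76 − 0.0458·64.6/(2·2.73) = 2.1817 − 0.54188 = 1.6399.
h = 1.6399² = 2.6891 m.

2.69 m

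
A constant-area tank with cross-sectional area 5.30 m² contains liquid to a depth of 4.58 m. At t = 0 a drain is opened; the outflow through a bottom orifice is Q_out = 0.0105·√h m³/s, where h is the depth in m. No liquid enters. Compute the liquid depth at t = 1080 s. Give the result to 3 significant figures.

1.15 m

With no inflow, A dh/dt = −0.0105 √h.
Separate and integrate: 2(√h − √h₀) = −(0.0105/A) t.
√h = √4.58 − 0.0105·1080/(2·5.30) = 2.1401 − 1.0698 = 1.0703.
h = 1.0703² = 1.1455 m.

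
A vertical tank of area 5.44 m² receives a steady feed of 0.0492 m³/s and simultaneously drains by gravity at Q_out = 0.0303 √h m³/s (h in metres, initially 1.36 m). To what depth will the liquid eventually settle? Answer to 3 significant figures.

2.64 m

A dh/dt = Q_in − 0.0303 √h. Steady state requires inflow = outflow:
Q_in = 0.0303 √h_ss ⇒ √h_ss = 0.0492/0.0303 = 1.6238.
h_ss = 1.6238² = 2.6366 m. (Since h₀ = 1.36 m < h_ss, the level will rise toward this value.)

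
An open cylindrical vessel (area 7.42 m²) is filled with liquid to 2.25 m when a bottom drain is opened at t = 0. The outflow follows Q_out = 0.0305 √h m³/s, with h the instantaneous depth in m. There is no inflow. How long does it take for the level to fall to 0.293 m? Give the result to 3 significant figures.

466 s

Accumulation of liquid (constant cross-section A): A dh/dt = −0.0305 √h.
This is separable: 2 d(√h)/dt = −0.0305/A, so √h = √h₀ − (0.0305/(2A)) t.
t = 2A(√h₀ − √h)/0.0305 = 2·7.42·(√2.25 − √0.293)/0.0305
  = 14.840 × (1.5000 − 0.54129) / 0.0305 = 466.47 s.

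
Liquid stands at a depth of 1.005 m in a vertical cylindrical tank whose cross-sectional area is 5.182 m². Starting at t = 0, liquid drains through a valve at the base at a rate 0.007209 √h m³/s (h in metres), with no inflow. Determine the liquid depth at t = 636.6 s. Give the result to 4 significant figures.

With no inflow, A dh/dt = −0.007209 √h.
This is separable: 2 d(√h)/dt = −0.007209/A, so √h = √h₀ − (0.007209/(2A)) t.
√h = √1.005 − 0.007209·636.6/(2·5.182) = 1.00250 − 0.442807 = 0.559690.
h = 0.559690² = 0.313253 m.

0.3133 m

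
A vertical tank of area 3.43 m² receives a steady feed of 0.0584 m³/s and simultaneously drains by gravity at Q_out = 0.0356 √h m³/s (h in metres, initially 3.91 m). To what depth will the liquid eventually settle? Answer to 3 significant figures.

2.69 m

Level balance: A dh/dt = 0.0584 − 0.0356 √h. Setting dh/dt = 0:
Q_in = 0.0356 √h_ss ⇒ √h_ss = 0.0584/0.0356 = 1.6404.
h_ss = 1.6404² = 2.6911 m. (Since h₀ = 3.91 m > h_ss, the level will fall toward this value.)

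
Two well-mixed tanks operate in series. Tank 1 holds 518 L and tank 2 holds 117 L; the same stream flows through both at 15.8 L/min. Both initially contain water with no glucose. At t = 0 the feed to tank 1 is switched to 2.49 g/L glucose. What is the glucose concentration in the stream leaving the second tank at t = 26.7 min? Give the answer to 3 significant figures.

Time constants: τᵢ = Vᵢ/Q for each well-mixed tank.
τ₁ = 518/15.8 = 32.785 min; τ₂ = 117/15.8 = 7.4051 min.
Tank 1: C₁ = C_in(1 − e^(−t/τ₁)). Tank 2 (τ₁ ≠ τ₂): C₂ = C_in[1 − (τ₁ e^(−t/τ₁) − τ₂ e^(−t/τ₂))/(τ₁ − τ₂)].
At t = 26.7: e^(−t/τ₁) = 0.44290, e^(−t/τ₂) = 0.027170.
C₂ = 2.49·[1 − (32.785·0.44290 − 7.4051·0.027170)/(25.380)] = 2.49·0.43580 = 1.0851 g/L.

1.09 g/L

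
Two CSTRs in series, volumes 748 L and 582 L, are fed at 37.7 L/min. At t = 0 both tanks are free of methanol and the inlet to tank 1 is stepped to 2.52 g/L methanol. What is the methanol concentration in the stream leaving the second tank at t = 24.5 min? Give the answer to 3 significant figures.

Each tank obeys Vᵢ dCᵢ/dt = Q(Cᵢ₋₁ − Cᵢ), so τᵢ = Vᵢ/Q.
τ₁ = 748/37.7 = 19.841 min; τ₂ = 582/37.7 = 15.438 min.
Tank 1: C₁ = C_in(1 − e^(−t/τ₁)). Tank 2 (τ₁ ≠ τ₂): C₂ = C_in[1 − (τ₁ e^(−t/τ₁) − τ₂ e^(−t/τ₂))/(τ₁ − τ₂)].
At t = 24.5: e^(−t/τ₁) = 0.29089, e^(−t/τ₂) = 0.20453.
C₂ = 2.52·[1 − (19.841·0.29089 − 15.438·0.20453)/(4.4032)] = 2.52·0.40636 = 1.0240 g/L.

1.02 g/L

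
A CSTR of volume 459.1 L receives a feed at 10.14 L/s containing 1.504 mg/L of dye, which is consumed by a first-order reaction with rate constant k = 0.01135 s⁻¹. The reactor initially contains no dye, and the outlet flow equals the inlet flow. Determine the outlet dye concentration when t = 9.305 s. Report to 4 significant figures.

Accumulation = in − out − consumed: V dC/dt = Q C_in − Q C − k V C.
This is linear with rate a = Q/V + k = 0.0334367 s⁻¹.
C_ss = Q C_in/(Q + kV) = 0.993471 mg/L; C(t) = C_ss + (C₀ − C_ss) e^(−a t).
C(9.305) = 0.993471 + (-0.993471)·e^(−0.0334367·9.305) = 0.993471 + (-0.993471)·0.732620 = 0.265634 mg/L.

0.2656 mg/L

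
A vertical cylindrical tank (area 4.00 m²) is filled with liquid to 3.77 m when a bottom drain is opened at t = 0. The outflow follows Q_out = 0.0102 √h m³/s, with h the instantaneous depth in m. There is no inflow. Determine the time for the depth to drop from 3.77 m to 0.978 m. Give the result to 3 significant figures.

Volume balance on the tank: A dh/dt = −0.0102 √h.
∫ h^(−1/2) dh = −(0.0102/A) ∫ dt, giving 2√h = 2√h₀ − (0.0102/A) t.
t = 2A(√h₀ − √h)/0.0102 = 2·4.00·(√3.77 − √0.978)/0.0102
  = 8.0000 × (1.9416 − 0.98894) / 0.0102 = 747.22 s.

747 s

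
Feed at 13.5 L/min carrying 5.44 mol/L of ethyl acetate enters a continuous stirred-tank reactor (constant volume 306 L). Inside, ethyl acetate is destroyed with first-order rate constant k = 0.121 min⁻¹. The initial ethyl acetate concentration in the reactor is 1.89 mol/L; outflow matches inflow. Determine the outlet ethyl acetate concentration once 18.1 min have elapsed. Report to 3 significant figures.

V dC/dt = Q(C_in − C) − k V C.
dC/dt = (Q/V) C_in − (Q/V + k) C; effective rate a = Q/V + k = 0.044118 + 0.121 = 0.16512 min⁻¹.
C_ss = Q C_in/(Q + kV) = 1.4535 mol/L; C(t) = C_ss + (C₀ − C_ss) e^(−a t).
C(18.1) = 1.4535 + (0.43649)·e^(−0.16512·18.1) = 1.4535 + (0.43649)·0.050356 = 1.4755 mol/L.

1.48 mol/L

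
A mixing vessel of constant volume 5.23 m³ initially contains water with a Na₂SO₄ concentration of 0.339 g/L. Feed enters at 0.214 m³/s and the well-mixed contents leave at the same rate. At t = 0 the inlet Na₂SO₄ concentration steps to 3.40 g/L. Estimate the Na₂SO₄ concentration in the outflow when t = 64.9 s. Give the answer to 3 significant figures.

3.18 g/L

Transient balance on the dissolved component: V dC/dt = Q(C_in − C).
So dC/dt = (C_in − C)/τ with τ = V/Q = 5.23/0.214 = 24.439 s.
Solution: C(t) = C_in + (C₀ − C_in) e^(−t/τ).
C(64.9) = 3.40 + (0.339 − 3.40)·e^(−64.9/24.439) = 3.40 + (-3.0610)·0.070259 = 3.1849 g/L.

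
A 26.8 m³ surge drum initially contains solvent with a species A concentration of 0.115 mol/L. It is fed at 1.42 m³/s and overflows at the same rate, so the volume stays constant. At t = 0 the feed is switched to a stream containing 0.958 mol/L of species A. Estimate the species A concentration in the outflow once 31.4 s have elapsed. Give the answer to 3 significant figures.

0.798 mol/L

Mass balance on the solute (V constant): V dC/dt = Q(C_in − C).
So dC/dt = (C_in − C)/τ with τ = V/Q = 26.8/1.42 = 18.873 s.
Solution: C(t) = C_in + (C₀ − C_in) e^(−t/τ).
C(31.4) = 0.958 + (0.115 − 0.958)·e^(−31.4/18.873) = 0.958 + (-0.84300)·0.18943 = 0.79831 mol/L.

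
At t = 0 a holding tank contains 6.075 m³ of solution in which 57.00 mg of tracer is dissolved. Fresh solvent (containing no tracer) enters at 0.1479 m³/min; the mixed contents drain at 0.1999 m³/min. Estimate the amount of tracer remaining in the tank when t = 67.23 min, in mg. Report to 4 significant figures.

Let m(t) be the amount of tracer. Volume: V(t) = V₀ + (Q_in − Q_out) t = 6.075 − 0.0520000 t; V(67.23) = 2.57904 m³.
Solute balance: dm/dt = 0 − Q_out C = −Q_out m/V(t).
dm/m = −Q_out dt/(V₀ − 0.0520000 t); integrating gives ln(m/m₀) = −(Q_out/(Q_in−Q_out)) ln(V/V₀).
m = m₀ (V₀/V)^(Q_out/(Q_in−Q_out)) = 57.00 × (6.075/2.57904)^(-3.84423) = 2.11584 mg.

2.116 mg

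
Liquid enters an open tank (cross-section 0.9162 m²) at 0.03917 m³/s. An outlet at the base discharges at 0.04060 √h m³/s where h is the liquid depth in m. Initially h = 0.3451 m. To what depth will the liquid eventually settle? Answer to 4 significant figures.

0.9308 m

A dh/dt = Q_in − 0.04060 √h. Steady state requires inflow = outflow:
Q_in = 0.04060 √h_ss ⇒ √h_ss = 0.03917/0.04060 = 0.964778.
h_ss = 0.964778² = 0.930797 m. (Since h₀ = 0.3451 m < h_ss, the level will rise toward this value.)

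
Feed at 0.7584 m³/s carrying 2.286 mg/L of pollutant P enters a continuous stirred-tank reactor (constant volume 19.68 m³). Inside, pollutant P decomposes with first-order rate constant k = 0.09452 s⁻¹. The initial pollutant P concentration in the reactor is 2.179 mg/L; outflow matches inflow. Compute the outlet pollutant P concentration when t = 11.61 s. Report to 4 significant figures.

0.9857 mg/L

Accumulation = in − out − consumed: V dC/dt = Q C_in − Q C − k V C.
dC/dt = (Q/V) C_in − (Q/V + k) C; effective rate a = Q/V + k = 0.0385366 + 0.09452 = 0.133057 s⁻¹.
C_ss = Q C_in/(Q + kV) = 0.662084 mg/L; C(t) = C_ss + (C₀ − C_ss) e^(−a t).
C(11.61) = 0.662084 + (1.51692)·e^(−0.133057·11.61) = 0.662084 + (1.51692)·0.213357 = 0.985729 mg/L.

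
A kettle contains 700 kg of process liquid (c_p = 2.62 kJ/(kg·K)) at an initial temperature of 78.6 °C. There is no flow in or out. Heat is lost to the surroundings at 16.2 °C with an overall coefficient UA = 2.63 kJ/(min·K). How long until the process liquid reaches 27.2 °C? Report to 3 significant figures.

Lumped-capacitance energy balance: M c_p dT/dt = UA(T_amb − T).
τ = M c_p/UA = 697.34 min; T_ss = T_amb = 16.200 °C.
T(t) = T_ss + (T₀ − T_ss)e^(−t/τ); set T = 27.2:
t = −τ ln[(T − T_ss)/(T₀ − T_ss)] = −697.34 · ln(0.17628) = 1210.3 min.

1210 min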